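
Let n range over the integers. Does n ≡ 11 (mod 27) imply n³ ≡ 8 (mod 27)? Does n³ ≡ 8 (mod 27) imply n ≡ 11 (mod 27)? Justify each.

The forward direction holds; the converse fails.

(⇒) Suppose n ≡ 11 (mod 27). Write n = 27j + 11. Then (27j + 11)³ = 19683j³ + 24057j² + 9801j + 1331 = 27(729j³ + 891j² + 363j + 49) + 8, so n³ ≡ 8 (mod 27).

(⇐) This fails: take n = 2. Then 2³ = 8 ≡ 8 (mod 27), yet 2 ≡ 2 (mod 27), not 11.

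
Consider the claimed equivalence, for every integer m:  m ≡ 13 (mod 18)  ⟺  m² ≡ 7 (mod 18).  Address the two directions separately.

Not equivalent: only (⇒) holds.

(⇒) Suppose m ≡ 13 (mod 18). Write m = 18j + 13. Then (18j + 13)² = 324j² + 468j + 169 = 18(18j² + 26j + 9) + 7, so m² ≡ 7 (mod 18).

(⇐) This fails: take m = 5. Then 5² = 25 ≡ 7 (mod 18), yet 5 ≡ 5 (mod 18), not 13.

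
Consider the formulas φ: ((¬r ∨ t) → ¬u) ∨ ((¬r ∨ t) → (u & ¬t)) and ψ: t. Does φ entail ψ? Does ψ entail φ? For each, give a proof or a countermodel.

Both directions fail.

(→) This fails. Under t = F, r = F, u = F, the left side is true but the right side is false.

(←) This fails. Under t = T, r = F, u = T, the left side is false but the right side is true.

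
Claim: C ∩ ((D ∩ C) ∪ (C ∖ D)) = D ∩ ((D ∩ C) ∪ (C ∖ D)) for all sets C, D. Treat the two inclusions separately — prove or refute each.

The sets are not equal: only the reverse inclusion holds.

(⟹) This inclusion fails. Take C = {1}, D = ∅; then 1 ∈ C ∩ ((D ∩ C) ∪ (C ∖ D)) but 1 ∉ D ∩ ((D ∩ C) ∪ (C ∖ D)).

(⟸) Let x ∈ D ∩ ((D ∩ C) ∪ (C ∖ D)). Then x ∈ C ∩ D, from which x ∈ C ∩ ((D ∩ C) ∪ (C ∖ D)).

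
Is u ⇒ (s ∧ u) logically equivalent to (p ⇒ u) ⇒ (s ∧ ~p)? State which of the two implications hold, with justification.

(⟹) This fails. Under s = F, p = F, u = F, the left side is true but the right side is false.

(⟸) Assume the antecedent. If s is true, u ⇒ (s ∧ u) reduces to true regardless of the other variables. If s is false, the antecedent forces (s = F, p = T, u = F), and u ⇒ (s ∧ u) holds there. Either way u ⇒ (s ∧ u) holds.

Only the reverse direction holds.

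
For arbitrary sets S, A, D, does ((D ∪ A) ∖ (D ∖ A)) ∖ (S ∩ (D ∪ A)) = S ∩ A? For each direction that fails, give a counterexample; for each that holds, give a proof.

(⊆) This inclusion fails. Take S = ∅, A = {1}, D = ∅; then 1 ∈ ((D ∪ A) ∖ (D ∖ A)) ∖ (S ∩ (D ∪ A)) but 1 ∉ S ∩ A.

(⊇) This inclusion fails. Take S = {1}, A = {1}, D = ∅; then 1 ∈ S ∩ A but 1 ∉ ((D ∪ A) ∖ (D ∖ A)) ∖ (S ∩ (D ∪ A)).

(⊆) fails and (⊇) fails.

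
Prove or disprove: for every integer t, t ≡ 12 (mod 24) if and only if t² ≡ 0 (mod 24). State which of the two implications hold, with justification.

(⇒) holds; (⇐) fails.

(⇒) Suppose t ≡ 12 (mod 24). Write t = 24j + 12. Then (24j + 12)² = 576j² + 576j + 144 = 24(24j² + 24j + 6) + 0, so t² ≡ 0 (mod 24).

(⇐) This fails: take t = 0. Then 0² = 0 ≡ 0 (mod 24), yet 0 ≡ 0 (mod 24), not 12.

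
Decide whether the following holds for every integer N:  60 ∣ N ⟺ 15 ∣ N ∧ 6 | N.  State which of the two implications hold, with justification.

(⟹) If 60 ∣ N, write N = 60q. Since 60 = 4·15, N = 15·(4q), so 15 ∣ N; and since 60 = 10·6, N = 6·(10q), so 6 ∣ N.

(⟸) This fails: take N = 30. Both 15 ∣ 30 and 6 ∣ 30, yet 30 is not a multiple of 60 (since 30 = 0·60 + 30), so 60 ∤ 30.

Not equivalent: only (⇒) holds.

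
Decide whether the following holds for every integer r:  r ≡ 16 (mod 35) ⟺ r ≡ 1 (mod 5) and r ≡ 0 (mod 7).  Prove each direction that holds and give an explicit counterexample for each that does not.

(⇒) fails and (⇐) fails.

[⇒] This fails: r = 16 gives 16 ≡ 16 (mod 35) but 16 ≡ 2 (mod 7), so the conjunction on the right does not hold.

[⇐] This fails: r = 21 satisfies both congruences on the right (21 ≡ 1 mod 5 and 21 ≡ 0 mod 7) yet 21 ≡ 21 (mod 35), not 16.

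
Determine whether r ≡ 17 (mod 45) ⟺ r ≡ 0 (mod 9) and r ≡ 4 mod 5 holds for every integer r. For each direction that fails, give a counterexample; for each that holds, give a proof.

(⇒) This fails: r = 17 gives 17 ≡ 17 (mod 45) but 17 ≡ 8 (mod 9), so the conjunction on the right does not hold.

(⇐) This fails: r = 9 satisfies both congruences on the right (9 ≡ 0 mod 9 and 9 ≡ 4 mod 5) yet 9 ≡ 9 (mod 45), not 17.

Neither implication holds.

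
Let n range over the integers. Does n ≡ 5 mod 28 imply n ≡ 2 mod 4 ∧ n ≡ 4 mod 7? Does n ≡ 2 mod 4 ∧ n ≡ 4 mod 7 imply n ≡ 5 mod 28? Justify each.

(⇒) fails and (⇐) fails.

[⇒] This fails: n = 5 gives 5 ≡ 5 (mod 28) but 5 ≡ 1 (mod 4), so the conjunction on the right does not hold.

[⇐] This fails: n = 18 satisfies both congruences on the right (18 ≡ 2 mod 4 and 18 ≡ 4 mod 7) yet 18 ≡ 18 (mod 28), not 5.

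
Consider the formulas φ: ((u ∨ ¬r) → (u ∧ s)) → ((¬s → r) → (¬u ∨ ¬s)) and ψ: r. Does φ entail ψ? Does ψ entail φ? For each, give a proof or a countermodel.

Neither direction holds.

[⇒] This fails. Under r = F, s = F, u = F, the left side is true but the right side is false.

[⇐] This fails. Under r = T, s = T, u = T, the left side is false but the right side is true.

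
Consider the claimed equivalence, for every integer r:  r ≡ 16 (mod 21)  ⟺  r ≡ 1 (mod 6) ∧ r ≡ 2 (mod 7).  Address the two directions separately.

(⇒) fails; (⇐) holds.

(⇒) This fails: r = 16 gives 16 ≡ 16 (mod 21) but 16 ≡ 4 (mod 6), so the conjunction on the right does not hold.

(⇐) Conversely, if r ≡ 1 (mod 6) and r ≡ 2 (mod 7), then by the Chinese remainder theorem r ≡ 37 (mod 42). Since 37 ≡ 16 (mod 21) and 21 ∣ 42, we get r ≡ 16 (mod 21).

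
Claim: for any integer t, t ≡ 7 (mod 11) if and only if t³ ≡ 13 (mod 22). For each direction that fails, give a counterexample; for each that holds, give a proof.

Not equivalent: only (⇐) holds.

(→) This fails: take t = 18. Then 18 ≡ 7 (mod 11), but 18³ = 5832 ≡ 2 (mod 22), not 13.

(←) Conversely, the residues r modulo 22 with r³ ≡ 13 (mod 22) are exactly {7}, and each is ≡ 7 (mod 11).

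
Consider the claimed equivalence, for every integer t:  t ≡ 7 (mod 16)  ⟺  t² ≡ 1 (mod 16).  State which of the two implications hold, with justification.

Only the forward implication holds.

[⇒] Suppose t ≡ 7 (mod 16). Write t = 16j + 7. Then (16j + 7)² = 256j² + 224j + 49 = 16(16j² + 14j + 3) + 1, so t² ≡ 1 (mod 16).

[⇐] This fails: take t = 1. Then 1² = 1 ≡ 1 (mod 16), yet 1 ≡ 1 (mod 16), not 7.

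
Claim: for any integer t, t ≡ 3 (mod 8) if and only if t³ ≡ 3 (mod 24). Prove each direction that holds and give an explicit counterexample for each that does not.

[⇒] This fails: take t = 11. Then 11 ≡ 3 (mod 8), but 11³ = 1331 ≡ 11 (mod 24), not 3.

[⇐] Conversely, the residues r modulo 24 with r³ ≡ 3 (mod 24) are exactly {3}, and each is ≡ 3 (mod 8).

Not equivalent: only (⇐) holds.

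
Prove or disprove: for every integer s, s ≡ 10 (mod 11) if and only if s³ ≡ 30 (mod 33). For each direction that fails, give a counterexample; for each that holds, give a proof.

(⟹) This fails: take s = 10. Then 10 ≡ 10 (mod 11), but 10³ = 1000 ≡ 10 (mod 33), not 30.

(⟸) This fails: take s = 24. Then 24³ = 13824 ≡ 30 (mod 33), yet 24 ≡ 2 (mod 11), not 10.

Neither direction holds.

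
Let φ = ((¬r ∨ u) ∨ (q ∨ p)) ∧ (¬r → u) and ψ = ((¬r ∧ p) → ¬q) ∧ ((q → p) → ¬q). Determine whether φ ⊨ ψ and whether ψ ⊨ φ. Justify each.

(⇒) This fails. Under r = T, u = F, q = T, p = T, the left side is true but the right side is false.

(⇐) This fails. Under r = F, u = F, q = F, p = F, the left side is false but the right side is true.

Both directions fail.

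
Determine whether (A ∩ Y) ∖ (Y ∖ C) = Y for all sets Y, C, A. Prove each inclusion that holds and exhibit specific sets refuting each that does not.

(⊆) holds; (⊇) fails.

(⟸) This inclusion fails. Take Y = {1}, C = ∅, A = ∅; then 1 ∈ Y but 1 ∉ (A ∩ Y) ∖ (Y ∖ C).

(⟹) Let x ∈ (A ∩ Y) ∖ (Y ∖ C). Then x ∈ Y ∩ C ∩ A, from which x ∈ Y.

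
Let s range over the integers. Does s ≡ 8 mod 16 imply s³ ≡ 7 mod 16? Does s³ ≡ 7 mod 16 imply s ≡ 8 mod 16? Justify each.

Both directions fail.

(⇒) This fails: take s = 8. Then 8 ≡ 8 (mod 16), but 8³ = 512 ≡ 0 (mod 16), not 7.

(⇐) This fails: take s = 7. Then 7³ = 343 ≡ 7 (mod 16), yet 7 ≡ 7 (mod 16), not 8.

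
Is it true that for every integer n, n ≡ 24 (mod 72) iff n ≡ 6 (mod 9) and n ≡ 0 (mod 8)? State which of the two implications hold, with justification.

Both directions hold; the statement is true.

Forward direction. Suppose n ≡ 24 (mod 72); write n = 72j + 24. Since 9 ∣ 72, reducing mod 9 gives n ≡ 24 ≡ 6 (mod 9); since 8 ∣ 72, reducing mod 8 gives n ≡ 24 ≡ 0 (mod 8).

Converse. If n ≡ 6 (mod 9) and n ≡ 0 (mod 8), then by the Chinese remainder theorem n ≡ 24 (mod 72). This is exactly n ≡ 24 (mod 72).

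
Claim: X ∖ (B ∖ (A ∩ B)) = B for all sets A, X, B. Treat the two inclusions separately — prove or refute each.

(⊆) This inclusion fails. Take A = ∅, X = {1}, B = ∅; then 1 ∈ X ∖ (B ∖ (A ∩ B)) but 1 ∉ B.

(⊇) This inclusion fails. Take A = ∅, X = ∅, B = {1}; then 1 ∈ B but 1 ∉ X ∖ (B ∖ (A ∩ B)).

Neither inclusion holds.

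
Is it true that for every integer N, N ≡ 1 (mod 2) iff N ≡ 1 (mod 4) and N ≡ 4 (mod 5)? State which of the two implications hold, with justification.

(⟸) If N ≡ 1 (mod 4) and N ≡ 4 (mod 5), then by the Chinese remainder theorem N ≡ 9 (mod 20). Since 9 ≡ 1 (mod 2) and 2 ∣ 20, we get N ≡ 1 (mod 2).

(⟹) This fails: N = 1 gives 1 ≡ 1 (mod 2) but 1 ≡ 1 (mod 5), so the conjunction on the right does not hold.

The forward direction fails; the converse holds.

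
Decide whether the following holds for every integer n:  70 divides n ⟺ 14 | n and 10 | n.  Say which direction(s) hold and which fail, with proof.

Both directions hold.

(←) Suppose 14 ∣ n and 10 ∣ n. Any common multiple of 14 and 10 is a multiple of their lcm; here lcm(14, 10) = 14·10/gcd(14, 10) = 140/2 = 70, so 70 ∣ n.

(→) If 70 ∣ n, write n = 70q. Since 70 = 5·14, n = 14·(5q), so 14 ∣ n; and since 70 = 7·10, n = 10·(7q), so 10 ∣ n.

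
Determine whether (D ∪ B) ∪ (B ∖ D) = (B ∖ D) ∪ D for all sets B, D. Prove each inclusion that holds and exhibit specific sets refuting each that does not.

The two sets are equal.

(⟸) Let x ∈ (B ∖ D) ∪ D. Then either x ∈ B and x ∉ D; or x ∈ D and x ∉ B; or x ∈ B ∩ D. In each case x ∈ (D ∪ B) ∪ (B ∖ D), so (B ∖ D) ∪ D ⊆ (D ∪ B) ∪ (B ∖ D).

(⟹) Let x ∈ (D ∪ B) ∪ (B ∖ D). Then either x ∈ B and x ∉ D; or x ∈ D and x ∉ B; or x ∈ B ∩ D. In each case x ∈ (B ∖ D) ∪ D, so (D ∪ B) ∪ (B ∖ D) ⊆ (B ∖ D) ∪ D.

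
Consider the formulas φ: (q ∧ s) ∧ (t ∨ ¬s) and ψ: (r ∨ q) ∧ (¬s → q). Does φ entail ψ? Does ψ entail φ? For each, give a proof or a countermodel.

Not equivalent: only (⇒) holds.

Converse. This fails. Under q = T, r = F, t = F, s = F, the left side is false but the right side is true.

Forward direction. Assume the antecedent. If q is true, (r ∨ q) ∧ (¬s → q) reduces to true regardless of the other variables. If q is false, the antecedent cannot hold. Either way (r ∨ q) ∧ (¬s → q) holds.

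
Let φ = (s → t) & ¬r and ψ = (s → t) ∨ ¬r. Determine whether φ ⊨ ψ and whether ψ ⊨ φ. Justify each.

Forward direction. Assume the antecedent. If s is true, the antecedent forces (s = T, r = F, t = T), and (s → t) ∨ ¬r holds there. If s is false, (s → t) ∨ ¬r reduces to true regardless of the other variables. Either way (s → t) ∨ ¬r holds.

Converse. This fails. Under s = T, r = F, t = F, the left side is false but the right side is true.

Only the forward direction holds.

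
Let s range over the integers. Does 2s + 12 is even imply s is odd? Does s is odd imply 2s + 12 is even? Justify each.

(⇒) fails; (⇐) holds.

Forward direction. This fails: take s = 2. Then 2s + 12 = 16, which is even, yet s = 2 is even, not odd.

Converse. Suppose s is odd. Since 2 is even, 2s is even for every s, so 2s + 12 has the same parity as 12, which is even. Hence 2s + 12 is even.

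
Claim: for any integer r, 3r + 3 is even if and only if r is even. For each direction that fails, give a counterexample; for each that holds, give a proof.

(⇒) This fails: r = 5 gives 3r + 3 = 18, which is even, but 5 is odd, not even.

(⇐) This also fails: r = 0 is even, but 3r + 3 = 3 is odd, not even.

Neither direction holds.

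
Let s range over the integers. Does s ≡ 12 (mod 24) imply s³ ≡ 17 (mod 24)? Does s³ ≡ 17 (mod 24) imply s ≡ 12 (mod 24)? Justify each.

(⟹) This fails: take s = 12. Then 12 ≡ 12 (mod 24), but 12³ = 1728 ≡ 0 (mod 24), not 17.

(⟸) This fails: take s = 17. Then 17³ = 4913 ≡ 17 (mod 24), yet 17 ≡ 17 (mod 24), not 12.

Both directions fail.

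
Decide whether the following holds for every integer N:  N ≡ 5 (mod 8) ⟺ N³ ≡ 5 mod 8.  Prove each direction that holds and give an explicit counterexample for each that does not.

[⇒] Suppose N ≡ 5 (mod 8). Write N = 8j + 5. Then (8j + 5)³ = 512j³ + 960j² + 600j + 125 = 8(64j³ + 120j² + 75j + 15) + 5, so N³ ≡ 5 (mod 8).

[⇐] For the converse, argue contrapositively. If N ≢ 5 (mod 8), then N is congruent to one of 0, 1, 2, 3, 4, 6, 7 modulo 8, and these give N³ ≡ 0, 1, 0, 3, 0, 0, 7 respectively — never 5.

The biconditional holds.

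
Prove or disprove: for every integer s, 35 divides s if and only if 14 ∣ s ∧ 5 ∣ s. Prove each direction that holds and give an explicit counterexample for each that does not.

Only the reverse direction holds.

(⇒) This fails: take s = 35. Certainly 35 ∣ 35, but 14 ∤ 35.

(⇐) Suppose 14 ∣ s and 5 ∣ s. Any common multiple of 14 and 5 is a multiple of their lcm; here gcd(14, 5) = 1, so lcm(14, 5) = 14·5 = 70, so 70 ∣ s. Since 35 ∣ 70, it follows that 35 ∣ s.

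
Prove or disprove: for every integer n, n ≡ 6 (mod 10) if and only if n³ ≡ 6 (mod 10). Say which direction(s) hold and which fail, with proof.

(←) Suppose n³ ≡ 6 (mod 10). The only residue r in {0, …, 9} with r³ ≡ 6 (mod 10) is r = 6, so n ≡ 6 (mod 10).

(→) Suppose n ≡ 6 (mod 10). Write n = 10j + 6. Then (10j + 6)³ = 1000j³ + 1800j² + 1080j + 216 = 10(100j³ + 180j² + 108j + 21) + 6, so n³ ≡ 6 (mod 10).

Both implications hold.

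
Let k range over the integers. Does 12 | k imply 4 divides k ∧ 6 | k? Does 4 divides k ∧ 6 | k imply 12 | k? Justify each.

Both directions hold.

(→) If 12 ∣ k, write k = 12q. Since 12 = 3·4, k = 4·(3q), so 4 ∣ k; and since 12 = 2·6, k = 6·(2q), so 6 ∣ k.

(←) Suppose 4 ∣ k and 6 ∣ k. Any common multiple of 4 and 6 is a multiple of their lcm; here lcm(4, 6) = 4·6/gcd(4, 6) = 24/2 = 12, so 12 ∣ k.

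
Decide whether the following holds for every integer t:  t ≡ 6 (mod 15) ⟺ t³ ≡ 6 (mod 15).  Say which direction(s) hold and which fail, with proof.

The biconditional holds.

[⇒] Suppose t ≡ 6 (mod 15). Write t = 15j + 6. Then (15j + 6)³ = 3375j³ + 4050j² + 1620j + 216 = 15(225j³ + 270j² + 108j + 14) + 6, so t³ ≡ 6 (mod 15).

[⇐] Conversely, suppose t³ ≡ 6 (mod 15). The only residue r in {0, …, 14} with r³ ≡ 6 (mod 15) is r = 6, so t ≡ 6 (mod 15).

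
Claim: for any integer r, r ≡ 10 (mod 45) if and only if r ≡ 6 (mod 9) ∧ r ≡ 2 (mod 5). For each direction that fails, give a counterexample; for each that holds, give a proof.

(⟹) This fails: r = 10 gives 10 ≡ 10 (mod 45) but 10 ≡ 1 (mod 9), so the conjunction on the right does not hold.

(⟸) This fails: r = 42 satisfies both congruences on the right (42 ≡ 6 mod 9 and 42 ≡ 2 mod 5) yet 42 ≡ 42 (mod 45), not 10.

Neither implication holds.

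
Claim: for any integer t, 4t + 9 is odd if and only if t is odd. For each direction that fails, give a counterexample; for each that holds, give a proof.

Not equivalent: only (⇐) holds.

[⇒] This fails: take t = 0. Then 4t + 9 = 9, which is odd, yet t = 0 is even, not odd.

[⇐] Suppose t is odd. Since 4 is even, 4t is even for every t, so 4t + 9 has the same parity as 9, which is odd. Hence 4t + 9 is odd.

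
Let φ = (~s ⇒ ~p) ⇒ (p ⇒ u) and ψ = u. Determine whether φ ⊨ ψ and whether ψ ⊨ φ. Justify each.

Forward direction. This fails. Under u = F, s = F, p = F, the left side is true but the right side is false.

Converse. Assume the antecedent. If u is true, (~s ⇒ ~p) ⇒ (p ⇒ u) reduces to true regardless of the other variables. If u is false, the antecedent cannot hold. Either way (~s ⇒ ~p) ⇒ (p ⇒ u) holds.

Only the converse holds.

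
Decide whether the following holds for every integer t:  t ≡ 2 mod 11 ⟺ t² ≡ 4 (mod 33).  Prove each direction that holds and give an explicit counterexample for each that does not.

Neither direction holds.

(⟹) This fails: take t = 24. Then 24 ≡ 2 (mod 11), but 24² = 576 ≡ 15 (mod 33), not 4.

(⟸) This fails: take t = 20. Then 20² = 400 ≡ 4 (mod 33), yet 20 ≡ 9 (mod 11), not 2.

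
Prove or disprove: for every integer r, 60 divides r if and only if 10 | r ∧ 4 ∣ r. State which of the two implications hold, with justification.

Not equivalent: only (⇒) holds.

Forward direction. If 60 ∣ r, write r = 60q. Since 60 = 6·10, r = 10·(6q), so 10 ∣ r; and since 60 = 15·4, r = 4·(15q), so 4 ∣ r.

Converse. This fails: take r = 20. Both 10 ∣ 20 and 4 ∣ 20, yet 20 is not a multiple of 60 (since 20 = 0·60 + 20), so 60 ∤ 20.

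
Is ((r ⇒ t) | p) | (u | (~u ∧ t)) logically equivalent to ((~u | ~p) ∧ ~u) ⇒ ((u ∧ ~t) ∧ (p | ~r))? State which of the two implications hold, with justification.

(⇒) This fails. Under p = F, u = F, r = F, t = F, the left side is true but the right side is false.

(⇐) Assume the antecedent. If u is true, ((r ⇒ t) | p) | (u | (~u ∧ t)) reduces to true regardless of the other variables. If u is false, the antecedent cannot hold. Either way ((r ⇒ t) | p) | (u | (~u ∧ t)) holds.

The forward direction fails; the converse holds.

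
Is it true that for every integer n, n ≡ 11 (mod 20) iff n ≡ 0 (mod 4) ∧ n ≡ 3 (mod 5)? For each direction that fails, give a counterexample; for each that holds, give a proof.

Forward direction. This fails: n = 11 gives 11 ≡ 11 (mod 20) but 11 ≡ 3 (mod 4), so the conjunction on the right does not hold.

Converse. This fails: n = 8 satisfies both congruences on the right (8 ≡ 0 mod 4 and 8 ≡ 3 mod 5) yet 8 ≡ 8 (mod 20), not 11.

Neither implication holds.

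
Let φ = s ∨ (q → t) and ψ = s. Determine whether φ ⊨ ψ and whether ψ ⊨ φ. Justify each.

Forward direction. This fails. Under s = F, t = F, q = F, the left side is true but the right side is false.

Converse. Assume the antecedent. If s is true, s ∨ (q → t) reduces to true regardless of the other variables. If s is false, the antecedent cannot hold. Either way s ∨ (q → t) holds.

Only the converse holds.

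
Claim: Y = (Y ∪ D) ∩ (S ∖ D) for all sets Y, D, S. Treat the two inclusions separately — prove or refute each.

The sets are not equal: only the reverse inclusion holds.

(⊆) This inclusion fails. Take Y = {1}, D = ∅, S = ∅; then 1 ∈ Y but 1 ∉ (Y ∪ D) ∩ (S ∖ D).

(⊇) Let x ∈ (Y ∪ D) ∩ (S ∖ D). Then x ∈ Y ∩ S and x ∉ D, from which x ∈ Y.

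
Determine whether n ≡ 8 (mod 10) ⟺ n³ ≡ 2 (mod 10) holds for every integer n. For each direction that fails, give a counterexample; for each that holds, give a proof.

Equivalent; both directions hold.

(⇒) Suppose n ≡ 8 (mod 10). Write n = 10j + 8. Then (10j + 8)³ = 1000j³ + 2400j² + 1920j + 512 = 10(100j³ + 240j² + 192j + 51) + 2, so n³ ≡ 2 (mod 10).

(⇐) Conversely, suppose n³ ≡ 2 (mod 10). The only residue r in {0, …, 9} with r³ ≡ 2 (mod 10) is r = 8, so n ≡ 8 (mod 10).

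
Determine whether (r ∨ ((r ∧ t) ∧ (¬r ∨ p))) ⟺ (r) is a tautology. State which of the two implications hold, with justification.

Both directions hold; the statement is true.

[⇒] Assume the antecedent. If r is true, r reduces to true regardless of the other variables. If r is false, the antecedent cannot hold. Either way r holds.

[⇐] Assume the antecedent. If r is true, r ∨ ((r ∧ t) ∧ (¬r ∨ p)) reduces to true regardless of the other variables. If r is false, the antecedent cannot hold. Either way r ∨ ((r ∧ t) ∧ (¬r ∨ p)) holds.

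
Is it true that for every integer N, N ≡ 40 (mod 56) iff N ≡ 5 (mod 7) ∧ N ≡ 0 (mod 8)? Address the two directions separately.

Forward direction. Suppose N ≡ 40 (mod 56); write N = 56j + 40. Since 7 ∣ 56, reducing mod 7 gives N ≡ 40 ≡ 5 (mod 7); since 8 ∣ 56, reducing mod 8 gives N ≡ 40 ≡ 0 (mod 8).

Converse. If N ≡ 5 (mod 7) and N ≡ 0 (mod 8), then by the Chinese remainder theorem N ≡ 40 (mod 56). This is exactly N ≡ 40 (mod 56).

The biconditional holds.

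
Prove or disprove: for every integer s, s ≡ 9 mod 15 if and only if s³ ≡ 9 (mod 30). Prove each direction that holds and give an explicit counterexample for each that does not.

(⇒) fails; (⇐) holds.

(←) The residues r modulo 30 with r³ ≡ 9 (mod 30) are exactly {9}, and each is ≡ 9 (mod 15).

(→) This fails: take s = 24. Then 24 ≡ 9 (mod 15), but 24³ = 13824 ≡ 24 (mod 30), not 9.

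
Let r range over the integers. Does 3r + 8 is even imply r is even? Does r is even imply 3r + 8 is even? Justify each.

(⟹) Suppose 3r + 8 is even. Since 3 is odd, 3r and r have the same parity, so 3r + 8 ≡ r + 8 (mod 2). As 8 is even, 3r + 8 is even exactly when r is even. Thus r is even.

(⟸) Conversely, suppose r is even; write r = 2j. Then 3r + 8 = 3·(2j) + 8 = 2·3j + 8, which is even.

Both directions hold; the statement is true.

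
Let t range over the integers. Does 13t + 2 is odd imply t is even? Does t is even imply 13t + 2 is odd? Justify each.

Forward direction. This fails: t = 1 gives 13t + 2 = 15, which is odd, but 1 is odd, not even.

Converse. This also fails: t = 4 is even, but 13t + 2 = 54 is even, not odd.

Both directions fail.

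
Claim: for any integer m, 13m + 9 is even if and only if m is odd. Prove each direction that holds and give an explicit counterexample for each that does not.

(→) Suppose 13m + 9 is even. Since 13 is odd, 13m and m have the same parity, so 13m + 9 ≡ m + 9 (mod 2). As 9 is odd, 13m + 9 is even exactly when m is odd. Thus m is odd.

(←) Conversely, suppose m is odd; write m = 2j + 1. Then 13m + 9 = 13·(2j + 1) + 9 = 2·13j + 22, which is even.

Equivalent; both directions hold.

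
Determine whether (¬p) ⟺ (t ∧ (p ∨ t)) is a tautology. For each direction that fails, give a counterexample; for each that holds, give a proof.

Forward direction. This fails. Under t = F, p = F, the left side is true but the right side is false.

Converse. This fails. Under t = T, p = T, the left side is false but the right side is true.

Both directions fail.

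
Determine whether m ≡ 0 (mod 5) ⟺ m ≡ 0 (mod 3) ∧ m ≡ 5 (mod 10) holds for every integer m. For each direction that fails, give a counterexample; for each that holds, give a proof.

(⟹) This fails: m = 0 gives 0 ≡ 0 (mod 5) but 0 ≡ 0 (mod 10), so the conjunction on the right does not hold.

(⟸) Conversely, if m ≡ 0 (mod 3) and m ≡ 5 (mod 10), then by the Chinese remainder theorem m ≡ 15 (mod 30). Since 15 ≡ 0 (mod 5) and 5 ∣ 30, we get m ≡ 0 (mod 5).

(⇒) fails; (⇐) holds.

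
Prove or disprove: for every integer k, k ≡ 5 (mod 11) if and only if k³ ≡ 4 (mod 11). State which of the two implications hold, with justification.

(←) Suppose k³ ≡ 4 (mod 11). The only residue r in {0, …, 10} with r³ ≡ 4 (mod 11) is r = 5, so k ≡ 5 (mod 11).

(→) Suppose k ≡ 5 (mod 11). Write k = 11j + 5. Then (11j + 5)³ = 1331j³ + 1815j² + 825j + 125 = 11(121j³ + 165j² + 75j + 11) + 4, so k³ ≡ 4 (mod 11).

Equivalent; both directions hold.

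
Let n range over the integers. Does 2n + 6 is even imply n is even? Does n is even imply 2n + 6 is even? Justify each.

Only the reverse direction holds.

(⟹) This fails: take n = 5. Then 2n + 6 = 16, which is even, yet n = 5 is odd, not even.

(⟸) Suppose n is even. Since 2 is even, 2n is even for every n, so 2n + 6 has the same parity as 6, which is even. Hence 2n + 6 is even.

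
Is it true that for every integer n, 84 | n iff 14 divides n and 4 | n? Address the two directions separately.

The forward direction holds; the converse fails.

(←) This fails: take n = 28. Both 14 ∣ 28 and 4 ∣ 28, yet 28 is not a multiple of 84 (since 28 = 0·84 + 28), so 84 ∤ 28.

(→) If 84 ∣ n, write n = 84q. Since 84 = 6·14, n = 14·(6q), so 14 ∣ n; and since 84 = 21·4, n = 4·(21q), so 4 ∣ n.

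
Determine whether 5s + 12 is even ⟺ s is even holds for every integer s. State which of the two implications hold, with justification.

(⟹) Suppose 5s + 12 is even. Since 5 is odd, 5s and s have the same parity, so 5s + 12 ≡ s + 12 (mod 2). As 12 is even, 5s + 12 is even exactly when s is even. Thus s is even.

(⟸) Conversely, suppose s is even; write s = 2j. Then 5s + 12 = 5·(2j) + 12 = 2·5j + 12, which is even.

Both directions hold; the statement is true.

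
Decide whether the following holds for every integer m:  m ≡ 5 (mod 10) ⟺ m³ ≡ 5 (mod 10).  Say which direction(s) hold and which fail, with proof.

(⇒) Suppose m ≡ 5 (mod 10). Write m = 10j + 5. Then (10j + 5)³ = 1000j³ + 1500j² + 750j + 125 = 10(100j³ + 150j² + 75j + 12) + 5, so m³ ≡ 5 (mod 10).

(⇐) Conversely, suppose m³ ≡ 5 (mod 10). The only residue r in {0, …, 9} with r³ ≡ 5 (mod 10) is r = 5, so m ≡ 5 (mod 10).

Both directions hold; the statement is true.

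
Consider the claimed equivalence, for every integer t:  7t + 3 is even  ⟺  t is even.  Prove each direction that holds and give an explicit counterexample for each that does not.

Neither direction holds.

(→) This fails: t = 1 gives 7t + 3 = 10, which is even, but 1 is odd, not even.

(←) This also fails: t = 6 is even, but 7t + 3 = 45 is odd, not even.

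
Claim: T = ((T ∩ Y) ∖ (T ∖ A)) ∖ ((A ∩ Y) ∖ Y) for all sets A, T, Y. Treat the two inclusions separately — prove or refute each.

(⊇) Let x ∈ ((T ∩ Y) ∖ (T ∖ A)) ∖ ((A ∩ Y) ∖ Y). Then x ∈ A ∩ T ∩ Y, from which x ∈ T.

(⊆) This inclusion fails. Take A = ∅, T = {1}, Y = ∅; then 1 ∈ T but 1 ∉ ((T ∩ Y) ∖ (T ∖ A)) ∖ ((A ∩ Y) ∖ Y).

(⊆) fails; (⊇) holds.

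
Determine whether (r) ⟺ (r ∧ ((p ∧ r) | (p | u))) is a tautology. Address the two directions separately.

Not equivalent: only (⇐) holds.

(⟸) Assume the antecedent. If u is true, the antecedent forces (u = T, p = F, r = T) or (u = T, p = T, r = T), and r holds there. If u is false, the antecedent forces (u = F, p = T, r = T), and r holds there. Either way r holds.

(⟹) This fails. Under u = F, p = F, r = T, the left side is true but the right side is false.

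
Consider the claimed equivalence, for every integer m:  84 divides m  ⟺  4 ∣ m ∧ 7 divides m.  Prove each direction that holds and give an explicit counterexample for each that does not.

[⇒] If 84 ∣ m, write m = 84q. Since 84 = 21·4, m = 4·(21q), so 4 ∣ m; and since 84 = 12·7, m = 7·(12q), so 7 ∣ m.

[⇐] This fails: take m = 28. Both 4 ∣ 28 and 7 ∣ 28, yet 28 is not a multiple of 84 (since 28 = 0·84 + 28), so 84 ∤ 28.

Not equivalent: only (⇒) holds.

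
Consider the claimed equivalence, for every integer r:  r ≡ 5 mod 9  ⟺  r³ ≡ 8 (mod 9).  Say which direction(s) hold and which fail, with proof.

Only the forward direction holds.

(⟸) This fails: take r = 2. Then 2³ = 8 ≡ 8 (mod 9), yet 2 ≡ 2 (mod 9), not 5.

(⟹) Suppose r ≡ 5 mod 9. Write r = 9j + 5. Then (9j + 5)³ = 729j³ + 1215j² + 675j + 125 = 9(81j³ + 135j² + 75j + 13) + 8, so r³ ≡ 8 (mod 9).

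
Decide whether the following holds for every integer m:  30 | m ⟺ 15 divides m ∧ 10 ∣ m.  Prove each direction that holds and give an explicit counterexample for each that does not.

Both directions hold; the statement is true.

(⟹) If 30 ∣ m, write m = 30q. Since 30 = 2·15, m = 15·(2q), so 15 ∣ m; and since 30 = 3·10, m = 10·(3q), so 10 ∣ m.

(⟸) Suppose 15 ∣ m and 10 ∣ m. Any common multiple of 15 and 10 is a multiple of their lcm; here lcm(15, 10) = 15·10/gcd(15, 10) = 150/5 = 30, so 30 ∣ m.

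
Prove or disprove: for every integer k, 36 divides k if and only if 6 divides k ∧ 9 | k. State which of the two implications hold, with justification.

[⇒] If 36 ∣ k, write k = 36q. Since 36 = 6·6, k = 6·(6q), so 6 ∣ k; and since 36 = 4·9, k = 9·(4q), so 9 ∣ k.

[⇐] This fails: take k = 18. Both 6 ∣ 18 and 9 ∣ 18, yet 18 is not a multiple of 36 (since 18 = 0·36 + 18), so 36 ∤ 18.

Only the forward direction holds.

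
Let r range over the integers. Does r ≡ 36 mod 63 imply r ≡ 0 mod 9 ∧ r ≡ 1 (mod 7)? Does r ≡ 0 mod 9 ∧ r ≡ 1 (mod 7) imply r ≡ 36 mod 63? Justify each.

(→) Suppose r ≡ 36 (mod 63); write r = 63j + 36. Since 9 ∣ 63, reducing mod 9 gives r ≡ 36 ≡ 0 (mod 9); since 7 ∣ 63, reducing mod 7 gives r ≡ 36 ≡ 1 (mod 7).

(←) Conversely, if r ≡ 0 (mod 9) and r ≡ 1 (mod 7), then by the Chinese remainder theorem r ≡ 36 (mod 63). This is exactly r ≡ 36 (mod 63).

Both directions hold; the statement is true.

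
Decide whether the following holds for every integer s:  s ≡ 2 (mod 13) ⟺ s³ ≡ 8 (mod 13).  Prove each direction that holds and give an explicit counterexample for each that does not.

(→) Suppose s ≡ 2 (mod 13). Write s = 13j + 2. Then (13j + 2)³ = 2197j³ + 1014j² + 156j + 8 = 13(169j³ + 78j² + 12j) + 8, so s³ ≡ 8 (mod 13).

(←) This fails: take s = 5. Then 5³ = 125 ≡ 8 (mod 13), yet 5 ≡ 5 (mod 13), not 2.

Not equivalent: only (⇒) holds.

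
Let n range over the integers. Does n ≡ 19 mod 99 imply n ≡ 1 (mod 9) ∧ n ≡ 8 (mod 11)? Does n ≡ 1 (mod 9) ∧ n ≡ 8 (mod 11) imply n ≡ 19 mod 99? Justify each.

(⇒) Suppose n ≡ 19 (mod 99); write n = 99j + 19. Since 9 ∣ 99, reducing mod 9 gives n ≡ 19 ≡ 1 (mod 9); since 11 ∣ 99, reducing mod 11 gives n ≡ 19 ≡ 8 (mod 11).

(⇐) Conversely, if n ≡ 1 (mod 9) and n ≡ 8 (mod 11), then by the Chinese remainder theorem n ≡ 19 (mod 99). This is exactly n ≡ 19 (mod 99).

Both implications hold.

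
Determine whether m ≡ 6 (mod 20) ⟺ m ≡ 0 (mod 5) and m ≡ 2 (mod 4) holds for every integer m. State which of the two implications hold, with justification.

(⇒) fails and (⇐) fails.

Forward direction. This fails: m = 6 gives 6 ≡ 6 (mod 20) but 6 ≡ 1 (mod 5), so the conjunction on the right does not hold.

Converse. This fails: m = 10 satisfies both congruences on the right (10 ≡ 0 mod 5 and 10 ≡ 2 mod 4) yet 10 ≡ 10 (mod 20), not 6.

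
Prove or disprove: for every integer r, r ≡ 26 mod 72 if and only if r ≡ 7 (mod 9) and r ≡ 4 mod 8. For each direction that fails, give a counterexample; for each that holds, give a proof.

(⇒) This fails: r = 26 gives 26 ≡ 26 (mod 72) but 26 ≡ 8 (mod 9), so the conjunction on the right does not hold.

(⇐) This fails: r = 52 satisfies both congruences on the right (52 ≡ 7 mod 9 and 52 ≡ 4 mod 8) yet 52 ≡ 52 (mod 72), not 26.

(⇒) fails and (⇐) fails.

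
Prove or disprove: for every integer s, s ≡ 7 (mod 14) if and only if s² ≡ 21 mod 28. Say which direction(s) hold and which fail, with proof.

[⇒] Suppose s ≡ 7 (mod 14). Working modulo 28, s ∈ {7, 21}; for each such r, r² ≡ 21 (mod 28).

[⇐] Conversely, the residues r modulo 28 with r² ≡ 21 (mod 28) are exactly {7, 21}, and each is ≡ 7 (mod 14).

Both directions hold; the statement is true.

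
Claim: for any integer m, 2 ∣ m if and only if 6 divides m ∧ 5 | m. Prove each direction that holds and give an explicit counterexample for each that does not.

(⟸) Suppose 6 ∣ m and 5 ∣ m. Any common multiple of 6 and 5 is a multiple of their lcm; here gcd(6, 5) = 1, so lcm(6, 5) = 6·5 = 30, so 30 ∣ m. Since 2 ∣ 30, it follows that 2 ∣ m.

(⟹) This fails: take m = 2. Certainly 2 ∣ 2, but 6 ∤ 2.

(⇒) fails; (⇐) holds.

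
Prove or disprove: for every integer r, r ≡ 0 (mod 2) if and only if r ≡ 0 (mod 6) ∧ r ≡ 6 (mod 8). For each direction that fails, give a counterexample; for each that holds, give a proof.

(⟸) If r ≡ 0 (mod 6) and r ≡ 6 (mod 8), then by the Chinese remainder theorem r ≡ 6 (mod 24). Since 6 ≡ 0 (mod 2) and 2 ∣ 24, we get r ≡ 0 (mod 2).

(⟹) This fails: r = 0 gives 0 ≡ 0 (mod 2) but 0 ≡ 0 (mod 8), so the conjunction on the right does not hold.

Not equivalent: only (⇐) holds.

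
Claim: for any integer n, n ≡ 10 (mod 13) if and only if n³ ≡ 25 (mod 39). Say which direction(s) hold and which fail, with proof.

[⇒] This fails: take n = 23. Then 23 ≡ 10 (mod 13), but 23³ = 12167 ≡ 38 (mod 39), not 25.

[⇐] This fails: take n = 4. Then 4³ = 64 ≡ 25 (mod 39), yet 4 ≡ 4 (mod 13), not 10.

Neither direction holds.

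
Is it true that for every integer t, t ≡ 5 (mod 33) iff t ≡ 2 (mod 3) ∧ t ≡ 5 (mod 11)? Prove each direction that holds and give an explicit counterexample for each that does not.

Both implications hold.

(⇒) Suppose t ≡ 5 (mod 33); write t = 33j + 5. Since 3 ∣ 33, reducing mod 3 gives t ≡ 5 ≡ 2 (mod 3); since 11 ∣ 33, reducing mod 11 gives t ≡ 5 (mod 11).

(⇐) Conversely, if t ≡ 2 (mod 3) and t ≡ 5 (mod 11), then by the Chinese remainder theorem t ≡ 5 (mod 33). This is exactly t ≡ 5 (mod 33).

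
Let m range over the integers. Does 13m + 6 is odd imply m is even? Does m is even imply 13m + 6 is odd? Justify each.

[⇒] This fails: m = 5 gives 13m + 6 = 71, which is odd, but 5 is odd, not even.

[⇐] This also fails: m = 6 is even, but 13m + 6 = 84 is even, not odd.

Neither implication holds.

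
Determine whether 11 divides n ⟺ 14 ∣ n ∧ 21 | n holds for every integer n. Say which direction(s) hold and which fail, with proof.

Both directions fail.

(⟹) This fails: take n = 11. Certainly 11 ∣ 11, but 14 ∤ 11.

(⟸) This fails: take n = 42. Both 14 ∣ 42 and 21 ∣ 42, yet 42 is not a multiple of 11 (since 42 = 3·11 + 9), so 11 ∤ 42.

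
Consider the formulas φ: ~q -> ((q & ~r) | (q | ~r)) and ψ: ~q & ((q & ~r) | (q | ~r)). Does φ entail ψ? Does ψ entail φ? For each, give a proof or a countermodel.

Only the converse holds.

(⟹) This fails. Under q = T, r = F, the left side is true but the right side is false.

(⟸) Assume the antecedent. If q is true, the antecedent cannot hold. If q is false, the antecedent forces (q = F, r = F), and ~q -> ((q & ~r) | (q | ~r)) holds there. Either way ~q -> ((q & ~r) | (q | ~r)) holds.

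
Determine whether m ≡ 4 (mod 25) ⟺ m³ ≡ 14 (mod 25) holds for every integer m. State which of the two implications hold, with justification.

Forward direction. Suppose m ≡ 4 (mod 25). Write m = 25j + 4. Then (25j + 4)³ = 15625j³ + 7500j² + 1200j + 64 = 25(625j³ + 300j² + 48j + 2) + 14, so m³ ≡ 14 (mod 25).

Converse. Suppose m³ ≡ 14 (mod 25). The only residue r in {0, …, 24} with r³ ≡ 14 (mod 25) is r = 4, so m ≡ 4 (mod 25).

Both implications hold.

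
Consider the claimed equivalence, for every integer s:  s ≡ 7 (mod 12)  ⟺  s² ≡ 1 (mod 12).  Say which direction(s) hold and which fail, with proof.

Not equivalent: only (⇒) holds.

Forward direction. Suppose s ≡ 7 (mod 12). Write s = 12j + 7. Then (12j + 7)² = 144j² + 168j + 49 = 12(12j² + 14j + 4) + 1, so s² ≡ 1 (mod 12).

Converse. This fails: take s = 1. Then 1² = 1 ≡ 1 (mod 12), yet 1 ≡ 1 (mod 12), not 7.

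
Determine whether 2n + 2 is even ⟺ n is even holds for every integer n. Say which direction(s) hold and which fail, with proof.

Only the converse holds.

(⇒) This fails: take n = 1. Then 2n + 2 = 4, which is even, yet n = 1 is odd, not even.

(⇐) Suppose n is even. Since 2 is even, 2n is even for every n, so 2n + 2 has the same parity as 2, which is even. Hence 2n + 2 is even.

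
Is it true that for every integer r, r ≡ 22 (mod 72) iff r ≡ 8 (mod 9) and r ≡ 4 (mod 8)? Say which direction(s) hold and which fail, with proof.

Both directions fail.

(⟹) This fails: r = 22 gives 22 ≡ 22 (mod 72) but 22 ≡ 4 (mod 9), so the conjunction on the right does not hold.

(⟸) This fails: r = 44 satisfies both congruences on the right (44 ≡ 8 mod 9 and 44 ≡ 4 mod 8) yet 44 ≡ 44 (mod 72), not 22.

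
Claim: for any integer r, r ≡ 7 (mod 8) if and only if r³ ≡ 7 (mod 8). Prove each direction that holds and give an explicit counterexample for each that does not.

Both directions hold.

Forward direction. Suppose r ≡ 7 (mod 8). Write r = 8j + 7. Then (8j + 7)³ = 512j³ + 1344j² + 1176j + 343 = 8(64j³ + 168j² + 147j + 42) + 7, so r³ ≡ 7 (mod 8).

Converse. Suppose r³ ≡ 7 (mod 8). The only residue r in {0, …, 7} with r³ ≡ 7 (mod 8) is r = 7, so r ≡ 7 (mod 8).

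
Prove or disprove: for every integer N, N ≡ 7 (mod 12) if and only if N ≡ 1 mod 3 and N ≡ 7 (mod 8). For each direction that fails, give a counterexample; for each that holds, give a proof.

Not equivalent: only (⇐) holds.

[⇐] If N ≡ 1 (mod 3) and N ≡ 7 (mod 8), then by the Chinese remainder theorem N ≡ 7 (mod 24). Since 7 ≡ 7 (mod 12) and 12 ∣ 24, we get N ≡ 7 (mod 12).

[⇒] This fails: N = 19 gives 19 ≡ 7 (mod 12) but 19 ≡ 3 (mod 8), so the conjunction on the right does not hold.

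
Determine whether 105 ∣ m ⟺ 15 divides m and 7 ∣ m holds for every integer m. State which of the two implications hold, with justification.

(⟹) If 105 ∣ m, write m = 105q. Since 105 = 7·15, m = 15·(7q), so 15 ∣ m; and since 105 = 15·7, m = 7·(15q), so 7 ∣ m.

(⟸) Suppose 15 ∣ m and 7 ∣ m. Any common multiple of 15 and 7 is a multiple of their lcm; here gcd(15, 7) = 1, so lcm(15, 7) = 15·7 = 105, so 105 ∣ m.

Both directions hold; the statement is true.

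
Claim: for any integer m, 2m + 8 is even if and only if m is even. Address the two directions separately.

(⟹) This fails: take m = 1. Then 2m + 8 = 10, which is even, yet m = 1 is odd, not even.

(⟸) Suppose m is even. Since 2 is even, 2m is even for every m, so 2m + 8 has the same parity as 8, which is even. Hence 2m + 8 is even.

Only the reverse direction holds.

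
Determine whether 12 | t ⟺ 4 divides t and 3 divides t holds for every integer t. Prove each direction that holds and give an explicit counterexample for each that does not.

Equivalent; both directions hold.

[⇐] Suppose 4 ∣ t and 3 ∣ t. Any common multiple of 4 and 3 is a multiple of their lcm; here gcd(4, 3) = 1, so lcm(4, 3) = 4·3 = 12, so 12 ∣ t.

[⇒] If 12 ∣ t, write t = 12q. Since 12 = 3·4, t = 4·(3q), so 4 ∣ t; and since 12 = 4·3, t = 3·(4q), so 3 ∣ t.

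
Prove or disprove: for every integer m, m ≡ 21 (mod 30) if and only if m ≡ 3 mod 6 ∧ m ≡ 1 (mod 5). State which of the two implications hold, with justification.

Both directions hold.

(←) If m ≡ 3 (mod 6) and m ≡ 1 (mod 5), then by the Chinese remainder theorem m ≡ 21 (mod 30). This is exactly m ≡ 21 (mod 30).

(→) Suppose m ≡ 21 (mod 30); write m = 30j + 21. Since 6 ∣ 30, reducing mod 6 gives m ≡ 21 ≡ 3 (mod 6); since 5 ∣ 30, reducing mod 5 gives m ≡ 21 ≡ 1 (mod 5).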